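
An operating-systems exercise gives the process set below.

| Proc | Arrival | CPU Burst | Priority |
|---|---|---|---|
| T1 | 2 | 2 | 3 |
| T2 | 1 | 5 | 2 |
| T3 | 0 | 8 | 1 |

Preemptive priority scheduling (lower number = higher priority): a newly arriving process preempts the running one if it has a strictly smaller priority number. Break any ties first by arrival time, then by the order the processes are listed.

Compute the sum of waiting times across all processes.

18

Gantt: | T3 0-8 | T2 8-13 | T1 13-15 |
Completion: T1=15  T2=13  T3=8
Turnaround (C−A): T1=13  T2=12  T3=8
Waiting = turnaround − burst: T1=11, T2=7, T3=0
Total waiting = 11 + 7 + 0 = 18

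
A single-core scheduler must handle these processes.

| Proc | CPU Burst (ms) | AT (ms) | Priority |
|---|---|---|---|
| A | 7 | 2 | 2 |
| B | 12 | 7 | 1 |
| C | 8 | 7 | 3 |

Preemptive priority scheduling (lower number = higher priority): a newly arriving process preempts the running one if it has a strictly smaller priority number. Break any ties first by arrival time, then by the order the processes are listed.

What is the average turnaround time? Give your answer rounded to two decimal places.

Timeline: | idle 0-2 | A 2-7 | B 7-19 | A 19-21 | C 21-29 |
Completion: A=21  B=19  C=29
Turnaround (C−A): A=19  B=12  C=22
Turnaround times: A=19, B=12, C=22
Average turnaround = (19+12+22) / 3 = 53/3 = 17.67

17.67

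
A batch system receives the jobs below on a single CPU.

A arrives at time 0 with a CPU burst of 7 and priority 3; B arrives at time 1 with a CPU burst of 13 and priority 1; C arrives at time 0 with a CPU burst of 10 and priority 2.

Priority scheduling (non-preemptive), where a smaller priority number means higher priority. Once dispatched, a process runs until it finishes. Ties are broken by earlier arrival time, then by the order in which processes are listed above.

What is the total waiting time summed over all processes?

Schedule: | C 0-10 | B 10-23 | A 23-30 |
Completion: A=30  B=23  C=10
Waiting = turnaround − burst: A=23, B=9, C=0
Total waiting = 23 + 9 + 0 = 32

32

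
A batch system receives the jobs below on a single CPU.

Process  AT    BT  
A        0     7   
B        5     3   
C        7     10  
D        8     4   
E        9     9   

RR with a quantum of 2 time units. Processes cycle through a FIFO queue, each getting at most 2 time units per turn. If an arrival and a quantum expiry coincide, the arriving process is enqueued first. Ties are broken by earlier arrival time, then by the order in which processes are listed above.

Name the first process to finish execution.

A

Gantt: | A 0-6 | B 6-8 | A 8-9 | C 9-11 | D 11-13 | B 13-14 | E 14-16 | C 16-18 | D 18-20 | E 20-22 | C 22-24 | E 24-26 | C 26-28 | E 28-30 | C 30-32 | E 32-33 |
Completion: A=9  B=14  C=32  D=20  E=33
Finish order: A → B → D → C → E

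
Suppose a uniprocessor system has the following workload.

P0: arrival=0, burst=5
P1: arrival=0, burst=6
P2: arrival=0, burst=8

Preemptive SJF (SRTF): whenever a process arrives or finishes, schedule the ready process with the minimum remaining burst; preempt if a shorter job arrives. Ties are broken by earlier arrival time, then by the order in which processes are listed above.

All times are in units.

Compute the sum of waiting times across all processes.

Schedule: | P0 0-5 | P1 5-11 | P2 11-19 |
Completion: P0=5  P1=11  P2=19
Turnaround (C−A): P0=5  P1=11  P2=19
Waiting = turnaround − burst: P0=0, P1=5, P2=11
Total waiting = 0 + 5 + 11 = 16

16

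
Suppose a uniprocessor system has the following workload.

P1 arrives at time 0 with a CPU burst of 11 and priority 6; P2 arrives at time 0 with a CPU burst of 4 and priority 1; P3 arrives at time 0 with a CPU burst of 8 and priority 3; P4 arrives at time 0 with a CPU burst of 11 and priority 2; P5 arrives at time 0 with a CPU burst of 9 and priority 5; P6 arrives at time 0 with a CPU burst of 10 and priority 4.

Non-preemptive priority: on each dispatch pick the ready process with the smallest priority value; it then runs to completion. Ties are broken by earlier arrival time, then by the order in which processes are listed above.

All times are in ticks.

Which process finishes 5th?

P5

Gantt: | P2 0-4 | P4 4-15 | P3 15-23 | P6 23-33 | P5 33-42 | P1 42-53 |
Completion: P1=53  P2=4  P3=23  P4=15  P5=42  P6=33
Turnaround (C−A): P1=53  P2=4  P3=23  P4=15  P5=42  P6=33
Finish order: P2 → P4 → P3 → P6 → P5 → P1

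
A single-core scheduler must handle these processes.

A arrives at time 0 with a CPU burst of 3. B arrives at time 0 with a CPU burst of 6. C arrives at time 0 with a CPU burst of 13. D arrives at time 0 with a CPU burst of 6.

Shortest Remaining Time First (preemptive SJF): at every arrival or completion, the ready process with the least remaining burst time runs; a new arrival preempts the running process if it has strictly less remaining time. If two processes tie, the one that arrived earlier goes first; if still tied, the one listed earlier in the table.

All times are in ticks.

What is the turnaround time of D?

Schedule: | A 0-3 | B 3-9 | D 9-15 | C 15-28 |
Completion: A=3  B=9  C=28  D=15
Turnaround(D) = completion − arrival = 15 − 0 = 15

15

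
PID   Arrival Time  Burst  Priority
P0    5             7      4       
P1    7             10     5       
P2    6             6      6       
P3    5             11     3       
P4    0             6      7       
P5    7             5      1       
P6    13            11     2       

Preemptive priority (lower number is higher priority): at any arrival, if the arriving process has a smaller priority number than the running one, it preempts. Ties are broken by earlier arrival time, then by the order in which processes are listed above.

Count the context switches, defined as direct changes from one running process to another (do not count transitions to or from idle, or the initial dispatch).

Gantt: | P4 0-5 | P3 5-7 | P5 7-12 | P3 12-13 | P6 13-24 | P3 24-32 | P0 32-39 | P1 39-49 | P2 49-55 | P4 55-56 |
Completion: P0=39  P1=49  P2=55  P3=32  P4=56  P5=12  P6=24
Turnaround (C−A): P0=34  P1=42  P2=49  P3=27  P4=56  P5=5  P6=11

9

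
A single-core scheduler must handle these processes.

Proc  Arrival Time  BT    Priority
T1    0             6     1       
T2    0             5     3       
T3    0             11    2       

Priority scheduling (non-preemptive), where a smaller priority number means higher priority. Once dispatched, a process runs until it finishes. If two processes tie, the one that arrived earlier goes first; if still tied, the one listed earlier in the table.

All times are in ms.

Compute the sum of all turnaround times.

45

Schedule: | T1 0-6 | T3 6-17 | T2 17-22 |
Completion: T1=6  T2=22  T3=17
Turnaround (C−A): T1=6  T2=22  T3=17
Turnaround = completion − arrival: T1=6, T2=22, T3=17
Total turnaround = 6 + 22 + 17 = 45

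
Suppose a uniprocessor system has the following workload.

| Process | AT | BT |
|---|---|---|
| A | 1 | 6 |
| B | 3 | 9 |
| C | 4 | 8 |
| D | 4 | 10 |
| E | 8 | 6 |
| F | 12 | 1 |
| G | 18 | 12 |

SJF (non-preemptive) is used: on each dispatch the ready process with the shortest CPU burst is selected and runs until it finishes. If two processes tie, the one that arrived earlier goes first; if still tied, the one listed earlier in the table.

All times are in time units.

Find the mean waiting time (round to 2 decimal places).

11.86

Schedule: | idle 0-1 | A 1-7 | C 7-15 | F 15-16 | E 16-22 | B 22-31 | D 31-41 | G 41-53 |
Completion: A=7  B=31  C=15  D=41  E=22  F=16  G=53
Turnaround (C−A): A=6  B=28  C=11  D=37  E=14  F=4  G=35
Waiting times: A=0, B=19, C=3, D=27, E=8, F=3, G=23
Average waiting = (0+19+3+27+8+3+23) / 7 = 83/7 = 11.86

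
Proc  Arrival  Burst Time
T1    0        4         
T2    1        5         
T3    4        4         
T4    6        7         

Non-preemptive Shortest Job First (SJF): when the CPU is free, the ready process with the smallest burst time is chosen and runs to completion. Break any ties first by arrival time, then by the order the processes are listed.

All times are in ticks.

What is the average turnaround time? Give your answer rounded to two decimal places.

Gantt: | T1 0-4 | T3 4-8 | T2 8-13 | T4 13-20 |
Completion: T1=4  T2=13  T3=8  T4=20
Turnaround (C−A): T1=4  T2=12  T3=4  T4=14
Turnaround times: T1=4, T2=12, T3=4, T4=14
Average turnaround = (4+12+4+14) / 4 = 34/4 = 8.50

8.50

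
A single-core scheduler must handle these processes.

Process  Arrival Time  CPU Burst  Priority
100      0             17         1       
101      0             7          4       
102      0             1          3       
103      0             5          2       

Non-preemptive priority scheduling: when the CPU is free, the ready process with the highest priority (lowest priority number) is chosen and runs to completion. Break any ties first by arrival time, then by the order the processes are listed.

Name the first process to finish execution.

100

Timeline: | 100 0-17 | 103 17-22 | 102 22-23 | 101 23-30 |
Completion: 100=17  101=30  102=23  103=22
Finish order: 100 → 103 → 102 → 101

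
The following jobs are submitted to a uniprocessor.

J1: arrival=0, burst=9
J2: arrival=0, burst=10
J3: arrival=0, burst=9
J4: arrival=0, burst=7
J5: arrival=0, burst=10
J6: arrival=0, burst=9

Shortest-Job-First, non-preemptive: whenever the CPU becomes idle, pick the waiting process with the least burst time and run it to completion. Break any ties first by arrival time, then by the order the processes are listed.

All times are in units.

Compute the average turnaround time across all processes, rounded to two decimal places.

30.00

Timeline: | J4 0-7 | J1 7-16 | J3 16-25 | J6 25-34 | J2 34-44 | J5 44-54 |
Completion: J1=16  J2=44  J3=25  J4=7  J5=54  J6=34
Turnaround times: J1=16, J2=44, J3=25, J4=7, J5=54, J6=34
Average turnaround = (16+44+25+7+54+34) / 6 = 180/6 = 30.00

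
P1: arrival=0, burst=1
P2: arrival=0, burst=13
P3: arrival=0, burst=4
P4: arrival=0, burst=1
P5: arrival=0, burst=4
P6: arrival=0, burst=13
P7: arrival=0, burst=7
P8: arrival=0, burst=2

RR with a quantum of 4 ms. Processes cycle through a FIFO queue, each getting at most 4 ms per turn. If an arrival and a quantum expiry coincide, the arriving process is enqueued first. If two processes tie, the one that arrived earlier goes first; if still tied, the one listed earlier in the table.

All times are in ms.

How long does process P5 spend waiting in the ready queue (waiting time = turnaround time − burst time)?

10

Timeline: | P1 0-1 | P2 1-5 | P3 5-9 | P4 9-10 | P5 10-14 | P6 14-18 | P7 18-22 | P8 22-24 | P2 24-28 | P6 28-32 | P7 32-35 | P2 35-39 | P6 39-43 | P2 43-44 | P6 44-45 |
Completion: P1=1  P2=44  P3=9  P4=10  P5=14  P6=45  P7=35  P8=24
Waiting(P5) = turnaround − burst = 14 − 4 = 10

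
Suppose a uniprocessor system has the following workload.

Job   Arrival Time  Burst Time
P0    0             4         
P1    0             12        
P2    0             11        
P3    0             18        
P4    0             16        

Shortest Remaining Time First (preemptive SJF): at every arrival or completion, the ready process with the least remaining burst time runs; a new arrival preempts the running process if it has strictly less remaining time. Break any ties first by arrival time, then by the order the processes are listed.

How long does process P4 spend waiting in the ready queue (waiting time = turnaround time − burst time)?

27

Timeline: | P0 0-4 | P2 4-15 | P1 15-27 | P4 27-43 | P3 43-61 |
Completion: P0=4  P1=27  P2=15  P3=61  P4=43
Turnaround (C−A): P0=4  P1=27  P2=15  P3=61  P4=43
Waiting(P4) = turnaround − burst = 43 − 16 = 27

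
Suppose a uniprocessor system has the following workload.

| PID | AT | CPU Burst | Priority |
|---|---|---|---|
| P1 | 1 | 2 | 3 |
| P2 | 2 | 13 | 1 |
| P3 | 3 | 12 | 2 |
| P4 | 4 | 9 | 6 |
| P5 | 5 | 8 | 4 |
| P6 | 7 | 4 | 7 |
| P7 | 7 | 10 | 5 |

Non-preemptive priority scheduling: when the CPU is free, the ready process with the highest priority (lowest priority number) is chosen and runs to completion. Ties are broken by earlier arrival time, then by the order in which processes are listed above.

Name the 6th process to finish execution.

Gantt: | idle 0-1 | P1 1-3 | P2 3-16 | P3 16-28 | P5 28-36 | P7 36-46 | P4 46-55 | P6 55-59 |
Completion: P1=3  P2=16  P3=28  P4=55  P5=36  P6=59  P7=46
Turnaround (C−A): P1=2  P2=14  P3=25  P4=51  P5=31  P6=52  P7=39
Finish order: P1 → P2 → P3 → P5 → P7 → P4 → P6

P4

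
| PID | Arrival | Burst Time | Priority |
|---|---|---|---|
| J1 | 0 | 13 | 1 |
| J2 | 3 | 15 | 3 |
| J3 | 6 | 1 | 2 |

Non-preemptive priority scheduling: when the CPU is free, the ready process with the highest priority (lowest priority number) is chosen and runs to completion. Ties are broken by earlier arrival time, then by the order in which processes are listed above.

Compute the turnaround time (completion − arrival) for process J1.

Timeline: | J1 0-13 | J3 13-14 | J2 14-29 |
Completion: J1=13  J2=29  J3=14
Turnaround (C−A): J1=13  J2=26  J3=8
Turnaround(J1) = completion − arrival = 13 − 0 = 13

13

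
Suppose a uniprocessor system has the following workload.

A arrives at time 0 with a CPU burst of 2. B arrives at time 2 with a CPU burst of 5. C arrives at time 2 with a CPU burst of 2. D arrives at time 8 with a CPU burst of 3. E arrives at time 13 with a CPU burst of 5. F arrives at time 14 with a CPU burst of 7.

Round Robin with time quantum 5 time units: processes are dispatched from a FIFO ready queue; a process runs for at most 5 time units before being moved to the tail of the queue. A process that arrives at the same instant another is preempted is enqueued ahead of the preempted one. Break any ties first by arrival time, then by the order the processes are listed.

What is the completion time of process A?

Timeline: | A 0-2 | B 2-7 | C 7-9 | D 9-12 | idle 12-13 | E 13-18 | F 18-25 |
Completion: A=2  B=7  C=9  D=12  E=18  F=25
Turnaround (C−A): A=2  B=5  C=7  D=4  E=5  F=11

2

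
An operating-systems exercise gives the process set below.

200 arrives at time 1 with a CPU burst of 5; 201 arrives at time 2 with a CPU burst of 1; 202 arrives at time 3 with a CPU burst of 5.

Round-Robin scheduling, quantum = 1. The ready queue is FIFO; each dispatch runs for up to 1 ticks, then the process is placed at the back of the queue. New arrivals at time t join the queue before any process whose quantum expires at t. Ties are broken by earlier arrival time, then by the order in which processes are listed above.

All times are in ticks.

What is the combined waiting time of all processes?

Timeline: | idle 0-1 | 200 1-2 | 201 2-3 | 200 3-4 | 202 4-5 | 200 5-6 | 202 6-7 | 200 7-8 | 202 8-9 | 200 9-10 | 202 10-12 |
Completion: 200=10  201=3  202=12
Turnaround (C−A): 200=9  201=1  202=9
Waiting = turnaround − burst: 200=4, 201=0, 202=4
Total waiting = 4 + 0 + 4 = 8

8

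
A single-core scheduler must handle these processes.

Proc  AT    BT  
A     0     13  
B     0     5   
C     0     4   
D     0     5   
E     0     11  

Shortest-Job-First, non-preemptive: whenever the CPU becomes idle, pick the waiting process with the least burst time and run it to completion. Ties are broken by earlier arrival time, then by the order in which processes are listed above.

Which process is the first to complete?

Gantt: | C 0-4 | B 4-9 | D 9-14 | E 14-25 | A 25-38 |
Completion: A=38  B=9  C=4  D=14  E=25
Finish order: C → B → D → E → A

C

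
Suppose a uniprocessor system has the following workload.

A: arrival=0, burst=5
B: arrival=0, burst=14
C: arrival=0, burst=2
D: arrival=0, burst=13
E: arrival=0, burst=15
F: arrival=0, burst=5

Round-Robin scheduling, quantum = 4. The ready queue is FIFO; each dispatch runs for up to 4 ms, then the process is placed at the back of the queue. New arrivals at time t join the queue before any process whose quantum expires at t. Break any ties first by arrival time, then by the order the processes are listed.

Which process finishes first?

Gantt: | A 0-4 | B 4-8 | C 8-10 | D 10-14 | E 14-18 | F 18-22 | A 22-23 | B 23-27 | D 27-31 | E 31-35 | F 35-36 | B 36-40 | D 40-44 | E 44-48 | B 48-50 | D 50-51 | E 51-54 |
Completion: A=23  B=50  C=10  D=51  E=54  F=36
Turnaround (C−A): A=23  B=50  C=10  D=51  E=54  F=36
Finish order: C → A → F → B → D → E

C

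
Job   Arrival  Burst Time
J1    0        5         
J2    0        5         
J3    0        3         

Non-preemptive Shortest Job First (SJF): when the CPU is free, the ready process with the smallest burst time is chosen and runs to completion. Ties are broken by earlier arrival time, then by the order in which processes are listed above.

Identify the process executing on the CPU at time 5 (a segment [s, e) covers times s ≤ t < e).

J1

Schedule: | J3 0-3 | J1 3-8 | J2 8-13 |
Completion: J1=8  J2=13  J3=3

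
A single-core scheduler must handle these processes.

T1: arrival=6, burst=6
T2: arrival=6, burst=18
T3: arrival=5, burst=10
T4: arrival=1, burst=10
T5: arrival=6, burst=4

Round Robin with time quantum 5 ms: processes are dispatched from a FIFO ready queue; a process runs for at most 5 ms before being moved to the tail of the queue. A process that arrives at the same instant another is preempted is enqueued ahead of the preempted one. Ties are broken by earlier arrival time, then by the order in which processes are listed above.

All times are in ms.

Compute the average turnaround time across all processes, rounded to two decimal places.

30.20

Gantt: | idle 0-1 | T4 1-6 | T3 6-11 | T1 11-16 | T2 16-21 | T5 21-25 | T4 25-30 | T3 30-35 | T1 35-36 | T2 36-49 |
Completion: T1=36  T2=49  T3=35  T4=30  T5=25
Turnaround (C−A): T1=30  T2=43  T3=30  T4=29  T5=19
Turnaround times: T1=30, T2=43, T3=30, T4=29, T5=19
Average turnaround = (30+43+30+29+19) / 5 = 151/5 = 30.20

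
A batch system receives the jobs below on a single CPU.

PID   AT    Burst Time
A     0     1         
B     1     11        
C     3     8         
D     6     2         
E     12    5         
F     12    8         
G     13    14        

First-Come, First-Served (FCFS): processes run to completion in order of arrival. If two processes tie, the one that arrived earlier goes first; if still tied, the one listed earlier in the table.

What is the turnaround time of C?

Gantt: | A 0-1 | B 1-12 | C 12-20 | D 20-22 | E 22-27 | F 27-35 | G 35-49 |
Completion: A=1  B=12  C=20  D=22  E=27  F=35  G=49
Turnaround(C) = completion − arrival = 20 − 3 = 17

17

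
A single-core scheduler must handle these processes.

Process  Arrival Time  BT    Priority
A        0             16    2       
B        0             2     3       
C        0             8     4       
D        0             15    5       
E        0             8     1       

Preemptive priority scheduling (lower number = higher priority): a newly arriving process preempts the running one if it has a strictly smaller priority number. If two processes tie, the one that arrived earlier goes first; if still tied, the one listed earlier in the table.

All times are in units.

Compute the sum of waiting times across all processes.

92

Gantt: | E 0-8 | A 8-24 | B 24-26 | C 26-34 | D 34-49 |
Completion: A=24  B=26  C=34  D=49  E=8
Turnaround (C−A): A=24  B=26  C=34  D=49  E=8
Waiting = turnaround − burst: A=8, B=24, C=26, D=34, E=0
Total waiting = 8 + 24 + 26 + 34 + 0 = 92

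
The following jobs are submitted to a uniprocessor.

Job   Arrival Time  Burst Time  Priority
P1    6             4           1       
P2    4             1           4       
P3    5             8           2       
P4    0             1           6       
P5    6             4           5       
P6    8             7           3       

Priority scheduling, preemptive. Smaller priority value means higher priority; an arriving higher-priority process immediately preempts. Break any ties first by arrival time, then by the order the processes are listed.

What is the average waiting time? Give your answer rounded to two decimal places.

5.17

Timeline: | P4 0-1 | idle 1-4 | P2 4-5 | P3 5-6 | P1 6-10 | P3 10-17 | P6 17-24 | P5 24-28 |
Completion: P1=10  P2=5  P3=17  P4=1  P5=28  P6=24
Turnaround (C−A): P1=4  P2=1  P3=12  P4=1  P5=22  P6=16
Waiting times: P1=0, P2=0, P3=4, P4=0, P5=18, P6=9
Average waiting = (0+0+4+0+18+9) / 6 = 31/6 = 5.17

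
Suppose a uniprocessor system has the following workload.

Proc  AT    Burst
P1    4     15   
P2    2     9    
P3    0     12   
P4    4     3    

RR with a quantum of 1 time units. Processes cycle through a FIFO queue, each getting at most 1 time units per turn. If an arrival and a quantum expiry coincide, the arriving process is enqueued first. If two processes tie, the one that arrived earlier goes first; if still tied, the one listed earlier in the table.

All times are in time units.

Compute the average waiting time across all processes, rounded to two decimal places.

Timeline: | P3 0-2 | P2 2-3 | P3 3-4 | P2 4-5 | P1 5-6 | P4 6-7 | P3 7-8 | P2 8-9 | P1 9-10 | P4 10-11 | P3 11-12 | P2 12-13 | P1 13-14 | P4 14-15 | P3 15-16 | P2 16-17 | P1 17-18 | P3 18-19 | P2 19-20 | P1 20-21 | P3 21-22 | P2 22-23 | P1 23-24 | P3 24-25 | P2 25-26 | P1 26-27 | P3 27-28 | P2 28-29 | P1 29-30 | P3 30-31 | P1 31-32 | P3 32-33 | P1 33-39 |
Completion: P1=39  P2=29  P3=33  P4=15
Turnaround (C−A): P1=35  P2=27  P3=33  P4=11
Waiting times: P1=20, P2=18, P3=21, P4=8
Average waiting = (20+18+21+8) / 4 = 67/4 = 16.75

16.75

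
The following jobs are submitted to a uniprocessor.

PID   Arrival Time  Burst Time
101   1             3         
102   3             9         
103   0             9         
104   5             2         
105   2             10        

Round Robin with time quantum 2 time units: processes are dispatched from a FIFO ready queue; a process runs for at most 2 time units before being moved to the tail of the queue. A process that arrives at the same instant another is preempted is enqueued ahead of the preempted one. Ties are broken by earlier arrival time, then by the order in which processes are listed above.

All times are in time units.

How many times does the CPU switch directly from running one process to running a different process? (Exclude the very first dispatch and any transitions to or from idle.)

17

Timeline: | 103 0-2 | 101 2-4 | 105 4-6 | 103 6-8 | 102 8-10 | 101 10-11 | 104 11-13 | 105 13-15 | 103 15-17 | 102 17-19 | 105 19-21 | 103 21-23 | 102 23-25 | 105 25-27 | 103 27-28 | 102 28-30 | 105 30-32 | 102 32-33 |
Completion: 101=11  102=33  103=28  104=13  105=32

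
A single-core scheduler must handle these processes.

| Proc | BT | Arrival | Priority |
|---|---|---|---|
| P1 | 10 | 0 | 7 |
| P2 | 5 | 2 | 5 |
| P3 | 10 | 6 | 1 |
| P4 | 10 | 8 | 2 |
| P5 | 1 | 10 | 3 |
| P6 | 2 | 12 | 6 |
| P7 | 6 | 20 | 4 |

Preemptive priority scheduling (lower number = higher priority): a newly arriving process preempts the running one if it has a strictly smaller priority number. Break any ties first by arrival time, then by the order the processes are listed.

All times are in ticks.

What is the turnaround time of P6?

Schedule: | P1 0-2 | P2 2-6 | P3 6-16 | P4 16-26 | P5 26-27 | P7 27-33 | P2 33-34 | P6 34-36 | P1 36-44 |
Completion: P1=44  P2=34  P3=16  P4=26  P5=27  P6=36  P7=33
Turnaround (C−A): P1=44  P2=32  P3=10  P4=18  P5=17  P6=24  P7=13
Turnaround(P6) = completion − arrival = 36 − 12 = 24

24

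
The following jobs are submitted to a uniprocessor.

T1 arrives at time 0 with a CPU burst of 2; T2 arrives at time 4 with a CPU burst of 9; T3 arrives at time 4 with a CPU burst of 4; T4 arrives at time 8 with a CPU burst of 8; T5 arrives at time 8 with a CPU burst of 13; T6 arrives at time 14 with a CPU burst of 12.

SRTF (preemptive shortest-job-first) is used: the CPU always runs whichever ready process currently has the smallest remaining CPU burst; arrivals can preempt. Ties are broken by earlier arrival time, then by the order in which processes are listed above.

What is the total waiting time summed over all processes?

52

Schedule: | T1 0-2 | idle 2-4 | T3 4-8 | T4 8-16 | T2 16-25 | T6 25-37 | T5 37-50 |
Completion: T1=2  T2=25  T3=8  T4=16  T5=50  T6=37
Turnaround (C−A): T1=2  T2=21  T3=4  T4=8  T5=42  T6=23
Waiting = turnaround − burst: T1=0, T2=12, T3=0, T4=0, T5=29, T6=11
Total waiting = 0 + 12 + 0 + 0 + 29 + 11 = 52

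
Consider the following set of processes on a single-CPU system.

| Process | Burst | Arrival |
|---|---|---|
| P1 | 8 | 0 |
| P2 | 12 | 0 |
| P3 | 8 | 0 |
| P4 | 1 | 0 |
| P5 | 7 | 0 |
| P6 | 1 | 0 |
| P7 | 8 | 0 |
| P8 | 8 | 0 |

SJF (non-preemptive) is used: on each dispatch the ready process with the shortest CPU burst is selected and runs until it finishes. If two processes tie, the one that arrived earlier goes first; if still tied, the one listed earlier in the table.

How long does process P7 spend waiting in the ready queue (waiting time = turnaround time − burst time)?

25

Gantt: | P4 0-1 | P6 1-2 | P5 2-9 | P1 9-17 | P3 17-25 | P7 25-33 | P8 33-41 | P2 41-53 |
Completion: P1=17  P2=53  P3=25  P4=1  P5=9  P6=2  P7=33  P8=41
Waiting(P7) = turnaround − burst = 33 − 8 = 25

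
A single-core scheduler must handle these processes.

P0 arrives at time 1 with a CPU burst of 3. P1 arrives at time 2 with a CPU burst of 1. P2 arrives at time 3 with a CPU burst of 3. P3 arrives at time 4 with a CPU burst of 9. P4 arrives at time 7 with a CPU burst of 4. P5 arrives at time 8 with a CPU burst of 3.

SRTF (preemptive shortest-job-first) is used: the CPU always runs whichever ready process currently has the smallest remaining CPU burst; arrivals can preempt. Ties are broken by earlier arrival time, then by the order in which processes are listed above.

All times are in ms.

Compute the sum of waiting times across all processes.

18

Timeline: | idle 0-1 | P0 1-2 | P1 2-3 | P0 3-5 | P2 5-8 | P5 8-11 | P4 11-15 | P3 15-24 |
Completion: P0=5  P1=3  P2=8  P3=24  P4=15  P5=11
Turnaround (C−A): P0=4  P1=1  P2=5  P3=20  P4=8  P5=3
Waiting = turnaround − burst: P0=1, P1=0, P2=2, P3=11, P4=4, P5=0
Total waiting = 1 + 0 + 2 + 11 + 4 + 0 = 18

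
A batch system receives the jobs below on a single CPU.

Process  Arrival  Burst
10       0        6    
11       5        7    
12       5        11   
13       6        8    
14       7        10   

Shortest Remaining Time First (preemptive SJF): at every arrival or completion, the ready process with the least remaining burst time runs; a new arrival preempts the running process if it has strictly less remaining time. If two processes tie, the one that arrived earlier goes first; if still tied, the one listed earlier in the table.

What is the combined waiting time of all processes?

48

Schedule: | 10 0-6 | 11 6-13 | 13 13-21 | 14 21-31 | 12 31-42 |
Completion: 10=6  11=13  12=42  13=21  14=31
Waiting = turnaround − burst: 10=0, 11=1, 12=26, 13=7, 14=14
Total waiting = 0 + 1 + 26 + 7 + 14 = 48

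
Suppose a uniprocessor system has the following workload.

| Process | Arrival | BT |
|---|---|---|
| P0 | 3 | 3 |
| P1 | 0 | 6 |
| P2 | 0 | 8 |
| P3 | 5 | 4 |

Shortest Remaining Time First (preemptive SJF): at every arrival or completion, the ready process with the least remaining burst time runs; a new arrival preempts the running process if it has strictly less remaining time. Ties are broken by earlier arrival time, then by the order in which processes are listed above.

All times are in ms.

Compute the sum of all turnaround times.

41

Timeline: | P1 0-6 | P0 6-9 | P3 9-13 | P2 13-21 |
Completion: P0=9  P1=6  P2=21  P3=13
Turnaround (C−A): P0=6  P1=6  P2=21  P3=8
Turnaround = completion − arrival: P0=6, P1=6, P2=21, P3=8
Total turnaround = 6 + 6 + 21 + 8 = 41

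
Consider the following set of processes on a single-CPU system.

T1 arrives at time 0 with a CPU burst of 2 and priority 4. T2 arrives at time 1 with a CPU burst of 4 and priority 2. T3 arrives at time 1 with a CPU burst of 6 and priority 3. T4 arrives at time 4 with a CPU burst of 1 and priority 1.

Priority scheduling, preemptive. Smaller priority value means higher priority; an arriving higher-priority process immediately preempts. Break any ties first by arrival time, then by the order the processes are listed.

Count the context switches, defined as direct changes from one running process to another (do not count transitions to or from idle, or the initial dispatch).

Gantt: | T1 0-1 | T2 1-4 | T4 4-5 | T2 5-6 | T3 6-12 | T1 12-13 |
Completion: T1=13  T2=6  T3=12  T4=5
Turnaround (C−A): T1=13  T2=5  T3=11  T4=1

5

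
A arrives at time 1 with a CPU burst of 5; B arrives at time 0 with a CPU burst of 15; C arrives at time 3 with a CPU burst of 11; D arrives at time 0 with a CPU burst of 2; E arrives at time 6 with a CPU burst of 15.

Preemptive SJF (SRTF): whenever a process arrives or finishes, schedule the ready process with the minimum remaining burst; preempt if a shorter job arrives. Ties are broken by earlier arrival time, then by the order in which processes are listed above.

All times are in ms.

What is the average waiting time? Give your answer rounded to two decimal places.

10.00

Gantt: | D 0-2 | A 2-7 | C 7-18 | B 18-33 | E 33-48 |
Completion: A=7  B=33  C=18  D=2  E=48
Turnaround (C−A): A=6  B=33  C=15  D=2  E=42
Waiting times: A=1, B=18, C=4, D=0, E=27
Average waiting = (1+18+4+0+27) / 5 = 50/5 = 10.00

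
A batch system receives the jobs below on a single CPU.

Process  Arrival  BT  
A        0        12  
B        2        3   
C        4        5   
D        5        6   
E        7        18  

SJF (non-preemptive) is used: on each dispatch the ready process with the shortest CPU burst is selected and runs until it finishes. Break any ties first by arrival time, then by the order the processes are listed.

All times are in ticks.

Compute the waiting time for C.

Schedule: | A 0-12 | B 12-15 | C 15-20 | D 20-26 | E 26-44 |
Completion: A=12  B=15  C=20  D=26  E=44
Turnaround (C−A): A=12  B=13  C=16  D=21  E=37
Waiting(C) = turnaround − burst = 16 − 5 = 11

11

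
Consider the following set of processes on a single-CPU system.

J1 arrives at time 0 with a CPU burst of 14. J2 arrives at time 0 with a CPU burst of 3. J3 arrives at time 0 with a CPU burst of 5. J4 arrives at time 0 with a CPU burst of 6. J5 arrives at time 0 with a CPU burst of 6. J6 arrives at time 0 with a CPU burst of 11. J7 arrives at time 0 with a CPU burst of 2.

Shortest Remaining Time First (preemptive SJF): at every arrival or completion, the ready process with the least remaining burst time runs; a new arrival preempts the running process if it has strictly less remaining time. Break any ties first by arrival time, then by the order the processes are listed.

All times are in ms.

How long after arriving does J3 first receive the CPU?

5

Timeline: | J7 0-2 | J2 2-5 | J3 5-10 | J4 10-16 | J5 16-22 | J6 22-33 | J1 33-47 |
Completion: J1=47  J2=5  J3=10  J4=16  J5=22  J6=33  J7=2
Turnaround (C−A): J1=47  J2=5  J3=10  J4=16  J5=22  J6=33  J7=2
Response(J3) = first start − arrival = 5 − 0 = 5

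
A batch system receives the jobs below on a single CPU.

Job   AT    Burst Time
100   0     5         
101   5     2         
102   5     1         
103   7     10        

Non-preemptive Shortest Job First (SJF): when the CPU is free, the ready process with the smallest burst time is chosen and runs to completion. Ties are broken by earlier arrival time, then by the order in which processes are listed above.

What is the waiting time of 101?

Timeline: | 100 0-5 | 102 5-6 | 101 6-8 | 103 8-18 |
Completion: 100=5  101=8  102=6  103=18
Waiting(101) = turnaround − burst = 3 − 2 = 1

1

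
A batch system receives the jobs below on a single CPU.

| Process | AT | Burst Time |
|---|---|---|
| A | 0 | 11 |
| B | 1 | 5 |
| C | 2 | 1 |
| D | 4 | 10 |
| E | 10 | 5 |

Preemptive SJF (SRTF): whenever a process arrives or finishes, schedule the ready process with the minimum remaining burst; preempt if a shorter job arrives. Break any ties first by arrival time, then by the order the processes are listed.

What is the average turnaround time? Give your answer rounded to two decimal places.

12.40

Gantt: | A 0-1 | B 1-2 | C 2-3 | B 3-7 | A 7-10 | E 10-15 | A 15-22 | D 22-32 |
Completion: A=22  B=7  C=3  D=32  E=15
Turnaround (C−A): A=22  B=6  C=1  D=28  E=5
Turnaround times: A=22, B=6, C=1, D=28, E=5
Average turnaround = (22+6+1+28+5) / 5 = 62/5 = 12.40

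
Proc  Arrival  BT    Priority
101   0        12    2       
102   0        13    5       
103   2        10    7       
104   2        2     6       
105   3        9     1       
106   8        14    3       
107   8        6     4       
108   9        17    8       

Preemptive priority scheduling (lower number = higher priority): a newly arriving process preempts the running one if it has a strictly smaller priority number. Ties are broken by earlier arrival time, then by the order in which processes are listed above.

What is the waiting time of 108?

57

Schedule: | 101 0-3 | 105 3-12 | 101 12-21 | 106 21-35 | 107 35-41 | 102 41-54 | 104 54-56 | 103 56-66 | 108 66-83 |
Completion: 101=21  102=54  103=66  104=56  105=12  106=35  107=41  108=83
Waiting(108) = turnaround − burst = 74 − 17 = 57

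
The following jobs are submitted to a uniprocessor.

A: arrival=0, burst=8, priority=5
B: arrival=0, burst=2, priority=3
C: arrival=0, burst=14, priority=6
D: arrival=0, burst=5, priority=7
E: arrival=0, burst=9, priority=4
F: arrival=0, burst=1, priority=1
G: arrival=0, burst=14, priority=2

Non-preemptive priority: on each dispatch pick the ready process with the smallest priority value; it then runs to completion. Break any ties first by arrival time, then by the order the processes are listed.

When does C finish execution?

Timeline: | F 0-1 | G 1-15 | B 15-17 | E 17-26 | A 26-34 | C 34-48 | D 48-53 |
Completion: A=34  B=17  C=48  D=53  E=26  F=1  G=15
Turnaround (C−A): A=34  B=17  C=48  D=53  E=26  F=1  G=15

48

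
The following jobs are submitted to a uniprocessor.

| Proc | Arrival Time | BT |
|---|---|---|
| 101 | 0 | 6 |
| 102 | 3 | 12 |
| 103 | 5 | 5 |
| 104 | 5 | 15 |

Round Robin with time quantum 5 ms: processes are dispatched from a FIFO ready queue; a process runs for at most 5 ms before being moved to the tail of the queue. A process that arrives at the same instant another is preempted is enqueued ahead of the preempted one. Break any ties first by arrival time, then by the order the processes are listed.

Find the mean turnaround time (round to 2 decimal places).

Timeline: | 101 0-5 | 102 5-10 | 103 10-15 | 104 15-20 | 101 20-21 | 102 21-26 | 104 26-31 | 102 31-33 | 104 33-38 |
Completion: 101=21  102=33  103=15  104=38
Turnaround (C−A): 101=21  102=30  103=10  104=33
Turnaround times: 101=21, 102=30, 103=10, 104=33
Average turnaround = (21+30+10+33) / 4 = 94/4 = 23.50

23.50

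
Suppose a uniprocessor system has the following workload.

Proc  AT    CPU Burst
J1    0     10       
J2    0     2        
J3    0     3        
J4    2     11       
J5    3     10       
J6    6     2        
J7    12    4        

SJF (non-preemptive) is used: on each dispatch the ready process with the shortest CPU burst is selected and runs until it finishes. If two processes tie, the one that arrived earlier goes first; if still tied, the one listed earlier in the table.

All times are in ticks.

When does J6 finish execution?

17

Schedule: | J2 0-2 | J3 2-5 | J1 5-15 | J6 15-17 | J7 17-21 | J5 21-31 | J4 31-42 |
Completion: J1=15  J2=2  J3=5  J4=42  J5=31  J6=17  J7=21
Turnaround (C−A): J1=15  J2=2  J3=5  J4=40  J5=28  J6=11  J7=9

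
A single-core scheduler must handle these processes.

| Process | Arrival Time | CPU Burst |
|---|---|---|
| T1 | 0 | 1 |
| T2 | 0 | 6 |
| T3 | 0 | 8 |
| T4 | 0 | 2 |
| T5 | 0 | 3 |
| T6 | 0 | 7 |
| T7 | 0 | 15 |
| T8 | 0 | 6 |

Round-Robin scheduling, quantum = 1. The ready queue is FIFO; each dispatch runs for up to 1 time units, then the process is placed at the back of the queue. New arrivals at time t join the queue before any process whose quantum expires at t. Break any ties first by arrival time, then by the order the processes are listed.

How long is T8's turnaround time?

Timeline: | T1 0-1 | T2 1-2 | T3 2-3 | T4 3-4 | T5 4-5 | T6 5-6 | T7 6-7 | T8 7-8 | T2 8-9 | T3 9-10 | T4 10-11 | T5 11-12 | T6 12-13 | T7 13-14 | T8 14-15 | T2 15-16 | T3 16-17 | T5 17-18 | T6 18-19 | T7 19-20 | T8 20-21 | T2 21-22 | T3 22-23 | T6 23-24 | T7 24-25 | T8 25-26 | T2 26-27 | T3 27-28 | T6 28-29 | T7 29-30 | T8 30-31 | T2 31-32 | T3 32-33 | T6 33-34 | T7 34-35 | T8 35-36 | T3 36-37 | T6 37-38 | T7 38-39 | T3 39-40 | T7 40-48 |
Completion: T1=1  T2=32  T3=40  T4=11  T5=18  T6=38  T7=48  T8=36
Turnaround (C−A): T1=1  T2=32  T3=40  T4=11  T5=18  T6=38  T7=48  T8=36
Turnaround(T8) = completion − arrival = 36 − 0 = 36

36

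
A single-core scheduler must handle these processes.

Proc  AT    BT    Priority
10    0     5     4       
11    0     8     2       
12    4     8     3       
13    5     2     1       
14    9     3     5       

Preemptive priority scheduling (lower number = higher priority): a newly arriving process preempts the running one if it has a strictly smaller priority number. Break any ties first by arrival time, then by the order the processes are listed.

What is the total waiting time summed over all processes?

Timeline: | 11 0-5 | 13 5-7 | 11 7-10 | 12 10-18 | 10 18-23 | 14 23-26 |
Completion: 10=23  11=10  12=18  13=7  14=26
Waiting = turnaround − burst: 10=18, 11=2, 12=6, 13=0, 14=14
Total waiting = 18 + 2 + 6 + 0 + 14 = 40

40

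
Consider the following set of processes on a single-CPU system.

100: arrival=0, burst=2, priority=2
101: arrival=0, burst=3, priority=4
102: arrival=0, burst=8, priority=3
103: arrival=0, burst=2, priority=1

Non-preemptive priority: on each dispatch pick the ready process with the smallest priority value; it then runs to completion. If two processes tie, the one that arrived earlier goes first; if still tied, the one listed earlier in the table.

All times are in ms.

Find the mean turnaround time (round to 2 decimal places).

8.25

Schedule: | 103 0-2 | 100 2-4 | 102 4-12 | 101 12-15 |
Completion: 100=4  101=15  102=12  103=2
Turnaround (C−A): 100=4  101=15  102=12  103=2
Turnaround times: 100=4, 101=15, 102=12, 103=2
Average turnaround = (4+15+12+2) / 4 = 33/4 = 8.25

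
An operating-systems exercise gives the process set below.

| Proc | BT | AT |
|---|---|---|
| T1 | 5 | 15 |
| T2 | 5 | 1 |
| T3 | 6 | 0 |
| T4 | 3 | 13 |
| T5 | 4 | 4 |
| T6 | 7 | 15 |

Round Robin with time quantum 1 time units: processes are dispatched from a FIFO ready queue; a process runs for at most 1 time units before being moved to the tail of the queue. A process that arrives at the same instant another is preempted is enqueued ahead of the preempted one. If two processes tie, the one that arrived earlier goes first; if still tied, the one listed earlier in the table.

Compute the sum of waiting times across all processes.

43

Timeline: | T3 0-1 | T2 1-2 | T3 2-3 | T2 3-4 | T3 4-5 | T5 5-6 | T2 6-7 | T3 7-8 | T5 8-9 | T2 9-10 | T3 10-11 | T5 11-12 | T2 12-13 | T3 13-14 | T5 14-15 | T4 15-16 | T1 16-17 | T6 17-18 | T4 18-19 | T1 19-20 | T6 20-21 | T4 21-22 | T1 22-23 | T6 23-24 | T1 24-25 | T6 25-26 | T1 26-27 | T6 27-30 |
Completion: T1=27  T2=13  T3=14  T4=22  T5=15  T6=30
Waiting = turnaround − burst: T1=7, T2=7, T3=8, T4=6, T5=7, T6=8
Total waiting = 7 + 7 + 8 + 6 + 7 + 8 = 43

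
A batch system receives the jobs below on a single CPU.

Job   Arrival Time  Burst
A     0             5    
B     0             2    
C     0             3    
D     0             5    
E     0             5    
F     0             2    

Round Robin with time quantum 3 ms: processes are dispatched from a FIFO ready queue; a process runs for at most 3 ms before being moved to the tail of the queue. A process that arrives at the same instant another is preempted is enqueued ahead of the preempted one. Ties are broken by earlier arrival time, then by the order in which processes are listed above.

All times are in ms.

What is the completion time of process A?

18

Gantt: | A 0-3 | B 3-5 | C 5-8 | D 8-11 | E 11-14 | F 14-16 | A 16-18 | D 18-20 | E 20-22 |
Completion: A=18  B=5  C=8  D=20  E=22  F=16
Turnaround (C−A): A=18  B=5  C=8  D=20  E=22  F=16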